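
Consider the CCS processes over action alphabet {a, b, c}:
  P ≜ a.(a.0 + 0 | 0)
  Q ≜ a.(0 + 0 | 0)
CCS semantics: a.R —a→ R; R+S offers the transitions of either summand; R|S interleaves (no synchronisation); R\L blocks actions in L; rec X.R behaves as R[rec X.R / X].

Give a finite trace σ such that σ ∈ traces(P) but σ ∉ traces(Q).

aa

Reachable graph of P (3 states):
  p0 = a.(a.0 + 0 | 0) ⊢ ··a··> p1
  p1 = a.0 + 0 | 0 ⊢ ··a··> p2
  p2 = 0 ⊢ ·
Reachable graph of Q (2 states):
  q0 = a.(0 + 0 | 0) ⊢ ··a··> q1
  q1 = 0 + 0 | 0 ⊢ ·
Executing aa from P (initial set {p0}):
  [1] a ⇒ {p1}
  [2] a ⇒ {p2}
  — P admits the full trace.
Executing aa from Q (initial set {q0}):
  [1] a ⇒ {q1}
  [2] a ⇒ ∅  — Q cannot continue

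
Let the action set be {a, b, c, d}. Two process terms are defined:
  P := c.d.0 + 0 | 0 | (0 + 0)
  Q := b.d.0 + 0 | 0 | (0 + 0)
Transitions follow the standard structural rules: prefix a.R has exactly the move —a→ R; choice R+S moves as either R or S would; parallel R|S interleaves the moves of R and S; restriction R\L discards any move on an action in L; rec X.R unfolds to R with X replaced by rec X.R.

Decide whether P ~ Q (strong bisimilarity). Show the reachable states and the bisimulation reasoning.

LTS(P): 3 reachable states
  m0 = c.d.0 + 0 | 0 | (0 + 0) | --c--▸ m1
  m1 = d.0 | --d--▸ m2
  m2 = 0 | stopped
LTS(Q): 3 reachable states
  n0 = b.d.0 + 0 | 0 | (0 + 0) | --b--▸ n1
  n1 = d.0 | --d--▸ n2
  n2 = 0 | stopped
Bisimilarity quotient blocks:
  B0 = {m0}
  B1 = {m1, n1}
  B2 = {m2, n2}
  B3 = {n0}
m0 ∈ B0, n0 ∈ B3 → different blocks

NO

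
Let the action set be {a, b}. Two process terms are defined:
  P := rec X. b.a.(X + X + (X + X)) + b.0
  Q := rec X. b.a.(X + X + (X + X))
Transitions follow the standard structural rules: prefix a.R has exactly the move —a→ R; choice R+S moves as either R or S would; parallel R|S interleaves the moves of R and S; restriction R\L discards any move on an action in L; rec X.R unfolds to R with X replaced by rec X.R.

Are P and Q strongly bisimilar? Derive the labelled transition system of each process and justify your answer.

LTS(P): 4 reachable states
  m0 = rec X. b.a.(X + X + (X + X)) + b.0 has moves =b=> m1, =b=> m2
  m1 = 0 has moves deadlocked
  m2 = a.((rec X. b.a.(X + X + (X + X)) + b.0) + (rec X. b.a.(X + X + (X + X)) + b.0) + ((rec X. b.a.(X + X + (X + X)) + b.0) + (rec X. b.a.(X + X + (X + X)) + b.0))) has moves =a=> m3
  m3 = (rec X. b.a.(X + X + (X + X)) + b.0) + (rec X. b.a.(X + X + (X + X)) + b.0) + ((rec X. b.a.(X + X + (X + X)) + b.0) + (rec X. b.a.(X + X + (X + X)) + b.0)) has moves =b=> m1, =b=> m2
LTS(Q): 3 reachable states
  n0 = rec X. b.a.(X + X + (X + X)) has moves =b=> n1
  n1 = a.((rec X. b.a.(X + X + (X + X))) + (rec X. b.a.(X + X + (X + X))) + ((rec X. b.a.(X + X + (X + X))) + (rec X. b.a.(X + X + (X + X))))) has moves =a=> n2
  n2 = (rec X. b.a.(X + X + (X + X))) + (rec X. b.a.(X + X + (X + X))) + ((rec X. b.a.(X + X + (X + X))) + (rec X. b.a.(X + X + (X + X)))) has moves =b=> n1
Partition-refinement fixed point:
  B0 = {m0, m3}
  B1 = {m2}
  B2 = {m1}
  B3 = {n0, n2}
  B4 = {n1}
m0 ∈ B0, n0 ∈ B3 → different blocks

NO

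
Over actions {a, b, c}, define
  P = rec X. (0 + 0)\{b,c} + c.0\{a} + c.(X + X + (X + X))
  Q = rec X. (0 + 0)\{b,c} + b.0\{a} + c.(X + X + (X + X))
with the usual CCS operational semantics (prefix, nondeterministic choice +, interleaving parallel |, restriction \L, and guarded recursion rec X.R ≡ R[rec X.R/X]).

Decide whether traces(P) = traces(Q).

LTS(P): 3 reachable states
  m0 = rec X. (0 + 0)\{b,c} + c.0\{a} + c.(X + X + (X + X)) :: --c--▸ m1, --c--▸ m2
  m1 = (rec X. (0 + 0)\{b,c} + c.0\{a} + c.(X + X + (X + X))) + (rec X. (0 + 0)\{b,c} + c.0\{a} + c.(X + X + (X + X))) + ((rec X. (0 + 0)\{b,c} + c.0\{a} + c.(X + X + (X + X))) + (rec X. (0 + 0)\{b,c} + c.0\{a} + c.(X + X + (X + X)))) :: --c--▸ m1, --c--▸ m2
  m2 = 0\{a} :: (no moves)
LTS(Q): 3 reachable states
  n0 = rec X. (0 + 0)\{b,c} + b.0\{a} + c.(X + X + (X + X)) :: --b--▸ n1, --c--▸ n2
  n1 = 0\{a} :: (no moves)
  n2 = (rec X. (0 + 0)\{b,c} + b.0\{a} + c.(X + X + (X + X))) + (rec X. (0 + 0)\{b,c} + b.0\{a} + c.(X + X + (X + X))) + ((rec X. (0 + 0)\{b,c} + b.0\{a} + c.(X + X + (X + X))) + (rec X. (0 + 0)\{b,c} + b.0\{a} + c.(X + X + (X + X)))) :: --b--▸ n1, --c--▸ n2
Executing b from Q (initial set {n0}):
  step 1 (b): {n1}
  ✓ Q
Executing b from P (initial set {m0}):
  step 1 (b): ∅ (P stuck)

trace-distinct — witness ⟨b⟩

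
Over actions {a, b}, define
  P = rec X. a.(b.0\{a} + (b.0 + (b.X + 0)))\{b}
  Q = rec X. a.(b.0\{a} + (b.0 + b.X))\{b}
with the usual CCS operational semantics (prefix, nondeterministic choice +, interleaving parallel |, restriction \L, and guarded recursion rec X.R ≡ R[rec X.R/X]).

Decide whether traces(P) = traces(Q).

traces(P) = traces(Q)

Reachable graph of P (2 states):
  m0 = rec X. a.(b.0\{a} + (b.0 + (b.X + 0)))\{b} ⊢ --a--▸ m1
  m1 = (b.0\{a} + (b.0 + (b.(rec X. a.(b.0\{a} + (b.0 + (b.X + 0)))\{b}) + 0)))\{b} ⊢ ·
Reachable graph of Q (2 states):
  n0 = rec X. a.(b.0\{a} + (b.0 + b.X))\{b} ⊢ --a--▸ n1
  n1 = (b.0\{a} + (b.0 + b.(rec X. a.(b.0\{a} + (b.0 + b.X))\{b})))\{b} ⊢ ·
Coarsest stable partition (strong bisimilarity classes):
  B0 = {m0, n0}
  B1 = {m1, n1}
m0 ∈ B0, n0 ∈ B0 → same block
Bisimilar ⇒ trace-equivalent.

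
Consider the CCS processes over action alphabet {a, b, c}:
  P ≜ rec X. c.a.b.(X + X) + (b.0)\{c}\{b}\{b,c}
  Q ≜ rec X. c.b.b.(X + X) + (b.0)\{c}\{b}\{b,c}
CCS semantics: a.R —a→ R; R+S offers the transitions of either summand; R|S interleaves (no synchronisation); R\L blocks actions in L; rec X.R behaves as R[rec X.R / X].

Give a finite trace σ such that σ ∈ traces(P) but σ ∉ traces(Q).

ca

P's transition system — 4 states:
  p0 = rec X. c.a.b.(X + X) + (b.0)\{c}\{b}\{b,c} ⊢ --c--▸ p1
  p1 = a.b.((rec X. c.a.b.(X + X) + (b.0)\{c}\{b}\{b,c}) + (rec X. c.a.b.(X + X) + (b.0)\{c}\{b}\{b,c})) ⊢ --a--▸ p2
  p2 = b.((rec X. c.a.b.(X + X) + (b.0)\{c}\{b}\{b,c}) + (rec X. c.a.b.(X + X) + (b.0)\{c}\{b}\{b,c})) ⊢ --b--▸ p3
  p3 = (rec X. c.a.b.(X + X) + (b.0)\{c}\{b}\{b,c}) + (rec X. c.a.b.(X + X) + (b.0)\{c}\{b}\{b,c}) ⊢ --c--▸ p1
Q's transition system — 4 states:
  q0 = rec X. c.b.b.(X + X) + (b.0)\{c}\{b}\{b,c} ⊢ --c--▸ q1
  q1 = b.b.((rec X. c.b.b.(X + X) + (b.0)\{c}\{b}\{b,c}) + (rec X. c.b.b.(X + X) + (b.0)\{c}\{b}\{b,c})) ⊢ --b--▸ q2
  q2 = b.((rec X. c.b.b.(X + X) + (b.0)\{c}\{b}\{b,c}) + (rec X. c.b.b.(X + X) + (b.0)\{c}\{b}\{b,c})) ⊢ --b--▸ q3
  q3 = (rec X. c.b.b.(X + X) + (b.0)\{c}\{b}\{b,c}) + (rec X. c.b.b.(X + X) + (b.0)\{c}\{b}\{b,c}) ⊢ --c--▸ q1
Trace ⟨ca⟩ through P, begin at {p0}:
  step 1 (c): {p1}
  step 2 (a): {p2}
  — P admits the full trace.
Trace ⟨ca⟩ through Q, begin at {q0}:
  step 1 (c): {q1}
  step 2 (a): no successor for Q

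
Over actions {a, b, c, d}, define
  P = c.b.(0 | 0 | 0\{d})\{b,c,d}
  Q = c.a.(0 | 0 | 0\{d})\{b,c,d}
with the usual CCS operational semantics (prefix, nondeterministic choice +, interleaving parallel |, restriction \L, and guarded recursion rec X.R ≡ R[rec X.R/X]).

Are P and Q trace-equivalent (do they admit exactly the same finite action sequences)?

P's transition system — 3 states:
  s0 = c.b.(0 | 0 | 0\{d})\{b,c,d} → ··c··> s1
  s1 = b.(0 | 0 | 0\{d})\{b,c,d} → ··b··> s2
  s2 = (0 | 0 | 0\{d})\{b,c,d} → ·
Q's transition system — 3 states:
  t0 = c.a.(0 | 0 | 0\{d})\{b,c,d} → ··c··> t1
  t1 = a.(0 | 0 | 0\{d})\{b,c,d} → ··a··> t2
  t2 = (0 | 0 | 0\{d})\{b,c,d} → ·
Run σ = ⟨cb⟩ on P: start {s0}
  after c @ step 1: {s1}
  after b @ step 2: {s2}
  P completes σ.
Run σ = ⟨cb⟩ on Q: start {t0}
  after c @ step 1: {t1}
  after b @ step 2: no successor for Q

trace-distinct — witness ⟨cb⟩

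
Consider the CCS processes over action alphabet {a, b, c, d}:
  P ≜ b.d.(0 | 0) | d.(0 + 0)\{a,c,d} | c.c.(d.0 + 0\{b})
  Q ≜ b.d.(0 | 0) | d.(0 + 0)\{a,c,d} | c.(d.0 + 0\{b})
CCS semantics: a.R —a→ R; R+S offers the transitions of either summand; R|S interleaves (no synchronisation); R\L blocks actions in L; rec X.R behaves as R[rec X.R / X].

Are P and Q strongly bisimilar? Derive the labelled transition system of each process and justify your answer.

LTS(P): 24 reachable states
  m0 = b.d.(0 | 0) | d.(0 + 0)\{a,c,d} | c.c.(d.0 + 0\{b}) | —b→ m1, —c→ m2, —d→ m3
  m1 = d.(0 | 0) | d.(0 + 0)\{a,c,d} | c.c.(d.0 + 0\{b}) | —c→ m4, —d→ m5, —d→ m6
  m2 = b.d.(0 | 0) | d.(0 + 0)\{a,c,d} | c.(d.0 + 0\{b}) | —b→ m4, —c→ m7, —d→ m8
  m3 = b.d.(0 | 0) | (0 + 0)\{a,c,d} | c.c.(d.0 + 0\{b}) | —b→ m6, —c→ m8
  m4 = d.(0 | 0) | d.(0 + 0)\{a,c,d} | c.(d.0 + 0\{b}) | —c→ m9, —d→ m10, —d→ m11
  m5 = 0 | 0 | d.(0 + 0)\{a,c,d} | c.c.(d.0 + 0\{b}) | —c→ m10, —d→ m12
  m6 = d.(0 | 0) | (0 + 0)\{a,c,d} | c.c.(d.0 + 0\{b}) | —c→ m11, —d→ m12
  m7 = b.d.(0 | 0) | d.(0 + 0)\{a,c,d} | (d.0 + 0\{b}) | —b→ m9, —d→ m13, —d→ m14
  m8 = b.d.(0 | 0) | (0 + 0)\{a,c,d} | c.(d.0 + 0\{b}) | —b→ m11, —c→ m13
  m9 = d.(0 | 0) | d.(0 + 0)\{a,c,d} | (d.0 + 0\{b}) | —d→ m15, —d→ m16, —d→ m17
  m10 = 0 | 0 | d.(0 + 0)\{a,c,d} | c.(d.0 + 0\{b}) | —c→ m15, —d→ m18
  m11 = d.(0 | 0) | (0 + 0)\{a,c,d} | c.(d.0 + 0\{b}) | —c→ m16, —d→ m18
  m12 = 0 | 0 | (0 + 0)\{a,c,d} | c.c.(d.0 + 0\{b}) | —c→ m18
  m13 = b.d.(0 | 0) | (0 + 0)\{a,c,d} | (d.0 + 0\{b}) | —b→ m16, —d→ m19
  m14 = b.d.(0 | 0) | d.(0 + 0)\{a,c,d} | 0 | —b→ m17, —d→ m19
  m15 = 0 | 0 | d.(0 + 0)\{a,c,d} | (d.0 + 0\{b}) | —d→ m20, —d→ m21
  m16 = d.(0 | 0) | (0 + 0)\{a,c,d} | (d.0 + 0\{b}) | —d→ m20, —d→ m22
  m17 = d.(0 | 0) | d.(0 + 0)\{a,c,d} | 0 | —d→ m21, —d→ m22
  m18 = 0 | 0 | (0 + 0)\{a,c,d} | c.(d.0 + 0\{b}) | —c→ m20
  m19 = b.d.(0 | 0) | (0 + 0)\{a,c,d} | 0 | —b→ m22
  m20 = 0 | 0 | (0 + 0)\{a,c,d} | (d.0 + 0\{b}) | —d→ m23
  m21 = 0 | 0 | d.(0 + 0)\{a,c,d} | 0 | —d→ m23
  m22 = d.(0 | 0) | (0 + 0)\{a,c,d} | 0 | —d→ m23
  m23 = 0 | 0 | (0 + 0)\{a,c,d} | 0 | ∅
LTS(Q): 18 reachable states
  n0 = b.d.(0 | 0) | d.(0 + 0)\{a,c,d} | c.(d.0 + 0\{b}) | —b→ n1, —c→ n2, —d→ n3
  n1 = d.(0 | 0) | d.(0 + 0)\{a,c,d} | c.(d.0 + 0\{b}) | —c→ n4, —d→ n5, —d→ n6
  n2 = b.d.(0 | 0) | d.(0 + 0)\{a,c,d} | (d.0 + 0\{b}) | —b→ n4, —d→ n7, —d→ n8
  n3 = b.d.(0 | 0) | (0 + 0)\{a,c,d} | c.(d.0 + 0\{b}) | —b→ n6, —c→ n7
  n4 = d.(0 | 0) | d.(0 + 0)\{a,c,d} | (d.0 + 0\{b}) | —d→ n10, —d→ n11, —d→ n9
  n5 = 0 | 0 | d.(0 + 0)\{a,c,d} | c.(d.0 + 0\{b}) | —c→ n9, —d→ n12
  n6 = d.(0 | 0) | (0 + 0)\{a,c,d} | c.(d.0 + 0\{b}) | —c→ n10, —d→ n12
  n7 = b.d.(0 | 0) | (0 + 0)\{a,c,d} | (d.0 + 0\{b}) | —b→ n10, —d→ n13
  n8 = b.d.(0 | 0) | d.(0 + 0)\{a,c,d} | 0 | —b→ n11, —d→ n13
  n9 = 0 | 0 | d.(0 + 0)\{a,c,d} | (d.0 + 0\{b}) | —d→ n14, —d→ n15
  n10 = d.(0 | 0) | (0 + 0)\{a,c,d} | (d.0 + 0\{b}) | —d→ n14, —d→ n16
  n11 = d.(0 | 0) | d.(0 + 0)\{a,c,d} | 0 | —d→ n15, —d→ n16
  n12 = 0 | 0 | (0 + 0)\{a,c,d} | c.(d.0 + 0\{b}) | —c→ n14
  n13 = b.d.(0 | 0) | (0 + 0)\{a,c,d} | 0 | —b→ n16
  n14 = 0 | 0 | (0 + 0)\{a,c,d} | (d.0 + 0\{b}) | —d→ n17
  n15 = 0 | 0 | d.(0 + 0)\{a,c,d} | 0 | —d→ n17
  n16 = d.(0 | 0) | (0 + 0)\{a,c,d} | 0 | —d→ n17
  n17 = 0 | 0 | (0 + 0)\{a,c,d} | 0 | ∅
Coarsest stable partition (strong bisimilarity classes):
  B0 = {m0}
  B1 = {m1}
  B2 = {m5, m6}
  B3 = {m10, m11, n5, n6}
  B4 = {m15, m16, m17, n10, n11, n9}
  B5 = {m20, m21, m22, n14, n15, n16}
  B6 = {m23, n17}
  B7 = {m18, n12}
  B8 = {m12}
  B9 = {m4, n1}
  B10 = {m9, n4}
  B11 = {m3}
  B12 = {m8, n3}
  B13 = {m13, m14, n7, n8}
  B14 = {m19, n13}
  B15 = {m2, n0}
  B16 = {m7, n2}
m0 ∈ B0, n0 ∈ B15 → different blocks

NO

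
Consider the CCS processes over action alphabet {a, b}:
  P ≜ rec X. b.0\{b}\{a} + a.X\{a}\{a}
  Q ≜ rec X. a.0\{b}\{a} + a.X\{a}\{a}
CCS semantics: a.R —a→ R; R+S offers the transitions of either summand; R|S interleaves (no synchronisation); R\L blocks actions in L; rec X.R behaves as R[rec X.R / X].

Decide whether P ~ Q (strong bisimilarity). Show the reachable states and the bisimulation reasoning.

P's transition system — 4 states:
  s0 = rec X. b.0\{b}\{a} + a.X\{a}\{a} ⊢ =a=> s1, =b=> s2
  s1 = (rec X. b.0\{b}\{a} + a.X\{a}\{a})\{a}\{a} ⊢ =b=> s3
  s2 = 0\{b}\{a} ⊢ stopped
  s3 = 0\{b}\{a}\{a}\{a} ⊢ stopped
Q's transition system — 3 states:
  t0 = rec X. a.0\{b}\{a} + a.X\{a}\{a} ⊢ =a=> t1, =a=> t2
  t1 = (rec X. a.0\{b}\{a} + a.X\{a}\{a})\{a}\{a} ⊢ stopped
  t2 = 0\{b}\{a} ⊢ stopped
Partition-refinement fixed point:
  B0 = {s0}
  B1 = {s2, s3, t1, t2}
  B2 = {s1}
  B3 = {t0}
s0 ∈ B0, t0 ∈ B3 → different blocks

not bisimilar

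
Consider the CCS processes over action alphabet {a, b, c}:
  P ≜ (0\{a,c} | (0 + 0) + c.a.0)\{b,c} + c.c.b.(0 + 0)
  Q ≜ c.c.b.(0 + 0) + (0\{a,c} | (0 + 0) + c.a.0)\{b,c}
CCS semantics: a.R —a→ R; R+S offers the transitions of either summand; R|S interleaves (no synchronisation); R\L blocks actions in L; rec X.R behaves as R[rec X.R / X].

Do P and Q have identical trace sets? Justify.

Reachable graph of P (4 states):
  s0 = (0\{a,c} | (0 + 0) + c.a.0)\{b,c} + c.c.b.(0 + 0) ⊢ --c--▸ s1
  s1 = c.b.(0 + 0) ⊢ --c--▸ s2
  s2 = b.(0 + 0) ⊢ --b--▸ s3
  s3 = 0 + 0 ⊢ stopped
Reachable graph of Q (4 states):
  t0 = c.c.b.(0 + 0) + (0\{a,c} | (0 + 0) + c.a.0)\{b,c} ⊢ --c--▸ t1
  t1 = c.b.(0 + 0) ⊢ --c--▸ t2
  t2 = b.(0 + 0) ⊢ --b--▸ t3
  t3 = 0 + 0 ⊢ stopped
Partition-refinement fixed point:
  B0 = {s0, t0}
  B1 = {s1, t1}
  B2 = {s2, t2}
  B3 = {s3, t3}
s0 ∈ B0, t0 ∈ B0 → same block
Bisimilar ⇒ trace-equivalent.

YES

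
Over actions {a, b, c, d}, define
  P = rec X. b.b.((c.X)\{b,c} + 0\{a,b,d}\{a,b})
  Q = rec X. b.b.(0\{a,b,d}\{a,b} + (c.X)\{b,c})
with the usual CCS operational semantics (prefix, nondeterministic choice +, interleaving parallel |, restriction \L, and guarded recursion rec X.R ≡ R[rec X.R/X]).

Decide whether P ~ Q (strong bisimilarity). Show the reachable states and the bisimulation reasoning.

bisimilar

LTS(P): 3 reachable states
  u0 = rec X. b.b.((c.X)\{b,c} + 0\{a,b,d}\{a,b}) ⊢ --b--▸ u1
  u1 = b.((c.(rec X. b.b.((c.X)\{b,c} + 0\{a,b,d}\{a,b})))\{b,c} + 0\{a,b,d}\{a,b}) ⊢ --b--▸ u2
  u2 = (c.(rec X. b.b.((c.X)\{b,c} + 0\{a,b,d}\{a,b})))\{b,c} + 0\{a,b,d}\{a,b} ⊢ deadlocked
LTS(Q): 3 reachable states
  v0 = rec X. b.b.(0\{a,b,d}\{a,b} + (c.X)\{b,c}) ⊢ --b--▸ v1
  v1 = b.(0\{a,b,d}\{a,b} + (c.(rec X. b.b.(0\{a,b,d}\{a,b} + (c.X)\{b,c})))\{b,c}) ⊢ --b--▸ v2
  v2 = 0\{a,b,d}\{a,b} + (c.(rec X. b.b.(0\{a,b,d}\{a,b} + (c.X)\{b,c})))\{b,c} ⊢ deadlocked
Bisimilarity quotient blocks:
  B0 = {u0, v0}
  B1 = {u1, v1}
  B2 = {u2, v2}
u0 ∈ B0, v0 ∈ B0 → same block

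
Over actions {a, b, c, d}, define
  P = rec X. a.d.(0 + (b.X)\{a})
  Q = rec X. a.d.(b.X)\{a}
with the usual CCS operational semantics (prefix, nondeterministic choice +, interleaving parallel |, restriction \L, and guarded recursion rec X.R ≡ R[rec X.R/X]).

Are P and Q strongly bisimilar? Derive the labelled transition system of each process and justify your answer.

Reachable graph of P (4 states):
  s0 = rec X. a.d.(0 + (b.X)\{a}) has moves —a→ s1
  s1 = d.(0 + (b.(rec X. a.d.(0 + (b.X)\{a})))\{a}) has moves —d→ s2
  s2 = 0 + (b.(rec X. a.d.(0 + (b.X)\{a})))\{a} has moves —b→ s3
  s3 = (rec X. a.d.(0 + (b.X)\{a}))\{a} has moves deadlocked
Reachable graph of Q (4 states):
  t0 = rec X. a.d.(b.X)\{a} has moves —a→ t1
  t1 = d.(b.(rec X. a.d.(b.X)\{a}))\{a} has moves —d→ t2
  t2 = (b.(rec X. a.d.(b.X)\{a}))\{a} has moves —b→ t3
  t3 = (rec X. a.d.(b.X)\{a})\{a} has moves deadlocked
Coarsest stable partition (strong bisimilarity classes):
  B0 = {s0, t0}
  B1 = {s1, t1}
  B2 = {s2, t2}
  B3 = {s3, t3}
s0 ∈ B0, t0 ∈ B0 → same block

YES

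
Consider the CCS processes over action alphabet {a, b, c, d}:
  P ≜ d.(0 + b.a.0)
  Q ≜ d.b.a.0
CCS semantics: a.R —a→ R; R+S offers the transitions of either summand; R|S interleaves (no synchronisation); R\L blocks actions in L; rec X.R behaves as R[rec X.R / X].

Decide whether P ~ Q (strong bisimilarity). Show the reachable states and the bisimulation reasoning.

P's transition system — 4 states:
  s0 = d.(0 + b.a.0) → --d--▸ s1
  s1 = 0 + b.a.0 → --b--▸ s2
  s2 = a.0 → --a--▸ s3
  s3 = 0 → stopped
Q's transition system — 4 states:
  t0 = d.b.a.0 → --d--▸ t1
  t1 = b.a.0 → --b--▸ t2
  t2 = a.0 → --a--▸ t3
  t3 = 0 → stopped
Bisimilarity quotient blocks:
  B0 = {s0, t0}
  B1 = {s1, t1}
  B2 = {s2, t2}
  B3 = {s3, t3}
s0 ∈ B0, t0 ∈ B0 → same block

P ~ Q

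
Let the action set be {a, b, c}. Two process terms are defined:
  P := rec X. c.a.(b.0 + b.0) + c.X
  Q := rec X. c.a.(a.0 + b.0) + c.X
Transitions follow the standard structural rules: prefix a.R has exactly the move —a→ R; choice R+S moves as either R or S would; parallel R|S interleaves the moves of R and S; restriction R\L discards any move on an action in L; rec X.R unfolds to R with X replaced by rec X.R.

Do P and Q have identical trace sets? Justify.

traces(P) ≠ traces(Q) — witness ⟨caa⟩

LTS(P): 4 reachable states
  u0 = rec X. c.a.(b.0 + b.0) + c.X has moves —c→ u0, —c→ u1
  u1 = a.(b.0 + b.0) has moves —a→ u2
  u2 = b.0 + b.0 has moves —b→ u3
  u3 = 0 has moves ·
LTS(Q): 4 reachable states
  v0 = rec X. c.a.(a.0 + b.0) + c.X has moves —c→ v0, —c→ v1
  v1 = a.(a.0 + b.0) has moves —a→ v2
  v2 = a.0 + b.0 has moves —a→ v3, —b→ v3
  v3 = 0 has moves ·
Executing caa from Q (initial set {v0}):
  after c @ step 1: {v0, v1}
  after a @ step 2: {v2}
  after a @ step 3: {v3}
  Q completes σ.
Executing caa from P (initial set {u0}):
  after c @ step 1: {u0, u1}
  after a @ step 2: {u2}
  after a @ step 3: ∅  — P cannot continue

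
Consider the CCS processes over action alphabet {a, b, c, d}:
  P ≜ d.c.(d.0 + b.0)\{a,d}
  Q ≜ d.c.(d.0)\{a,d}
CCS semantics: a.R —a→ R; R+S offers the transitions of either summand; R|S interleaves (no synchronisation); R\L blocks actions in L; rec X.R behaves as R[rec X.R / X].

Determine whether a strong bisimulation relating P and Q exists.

P ≁ Q

LTS(P): 4 reachable states
  u0 = d.c.(d.0 + b.0)\{a,d} has moves -d-> u1
  u1 = c.(d.0 + b.0)\{a,d} has moves -c-> u2
  u2 = (d.0 + b.0)\{a,d} has moves -b-> u3
  u3 = 0\{a,d} has moves stopped
LTS(Q): 3 reachable states
  v0 = d.c.(d.0)\{a,d} has moves -d-> v1
  v1 = c.(d.0)\{a,d} has moves -c-> v2
  v2 = (d.0)\{a,d} has moves stopped
Coarsest stable partition (strong bisimilarity classes):
  B0 = {u0}
  B1 = {u1}
  B2 = {u2}
  B3 = {u3, v2}
  B4 = {v0}
  B5 = {v1}
u0 ∈ B0, v0 ∈ B4 → different blocks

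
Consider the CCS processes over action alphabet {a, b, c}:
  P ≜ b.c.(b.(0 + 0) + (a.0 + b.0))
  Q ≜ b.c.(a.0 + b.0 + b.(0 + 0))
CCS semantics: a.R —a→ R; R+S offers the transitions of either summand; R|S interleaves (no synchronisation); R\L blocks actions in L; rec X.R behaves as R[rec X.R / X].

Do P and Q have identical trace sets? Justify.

YES

Reachable graph of P (5 states):
  s0 = b.c.(b.(0 + 0) + (a.0 + b.0)) has moves —b→ s1
  s1 = c.(b.(0 + 0) + (a.0 + b.0)) has moves —c→ s2
  s2 = b.(0 + 0) + (a.0 + b.0) has moves —a→ s3, —b→ s3, —b→ s4
  s3 = 0 has moves (no moves)
  s4 = 0 + 0 has moves (no moves)
Reachable graph of Q (5 states):
  t0 = b.c.(a.0 + b.0 + b.(0 + 0)) has moves —b→ t1
  t1 = c.(a.0 + b.0 + b.(0 + 0)) has moves —c→ t2
  t2 = a.0 + b.0 + b.(0 + 0) has moves —a→ t3, —b→ t3, —b→ t4
  t3 = 0 has moves (no moves)
  t4 = 0 + 0 has moves (no moves)
Coarsest stable partition (strong bisimilarity classes):
  B0 = {s0, t0}
  B1 = {s1, t1}
  B2 = {s2, t2}
  B3 = {s3, s4, t3, t4}
s0 ∈ B0, t0 ∈ B0 → same block
Bisimilar ⇒ trace-equivalent.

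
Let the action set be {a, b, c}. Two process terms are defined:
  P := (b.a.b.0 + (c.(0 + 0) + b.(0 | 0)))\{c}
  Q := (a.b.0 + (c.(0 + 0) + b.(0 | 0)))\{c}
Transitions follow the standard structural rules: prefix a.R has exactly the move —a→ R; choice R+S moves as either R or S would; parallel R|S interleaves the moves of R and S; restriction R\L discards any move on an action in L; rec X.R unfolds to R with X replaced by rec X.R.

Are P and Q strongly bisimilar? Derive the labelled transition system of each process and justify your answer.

NO

P's transition system — 5 states:
  u0 = (b.a.b.0 + (c.(0 + 0) + b.(0 | 0)))\{c} has moves =b=> u1, =b=> u2
  u1 = (0 | 0)\{c} has moves (no moves)
  u2 = (a.b.0)\{c} has moves =a=> u3
  u3 = (b.0)\{c} has moves =b=> u4
  u4 = 0\{c} has moves (no moves)
Q's transition system — 4 states:
  v0 = (a.b.0 + (c.(0 + 0) + b.(0 | 0)))\{c} has moves =a=> v1, =b=> v2
  v1 = (b.0)\{c} has moves =b=> v3
  v2 = (0 | 0)\{c} has moves (no moves)
  v3 = 0\{c} has moves (no moves)
Coarsest stable partition (strong bisimilarity classes):
  B0 = {u0}
  B1 = {u1, u4, v2, v3}
  B2 = {u2}
  B3 = {u3, v1}
  B4 = {v0}
u0 ∈ B0, v0 ∈ B4 → different blocks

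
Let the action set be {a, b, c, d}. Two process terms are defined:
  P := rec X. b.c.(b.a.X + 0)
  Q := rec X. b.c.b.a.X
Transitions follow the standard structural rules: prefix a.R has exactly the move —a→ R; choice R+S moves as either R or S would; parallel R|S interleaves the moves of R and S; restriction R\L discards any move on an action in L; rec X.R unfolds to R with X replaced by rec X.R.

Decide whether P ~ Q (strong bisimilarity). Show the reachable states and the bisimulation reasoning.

P ~ Q

Reachable graph of P (4 states):
  m0 = rec X. b.c.(b.a.X + 0) | --b--▸ m1
  m1 = c.(b.a.(rec X. b.c.(b.a.X + 0)) + 0) | --c--▸ m2
  m2 = b.a.(rec X. b.c.(b.a.X + 0)) + 0 | --b--▸ m3
  m3 = a.(rec X. b.c.(b.a.X + 0)) | --a--▸ m0
Reachable graph of Q (4 states):
  n0 = rec X. b.c.b.a.X | --b--▸ n1
  n1 = c.b.a.(rec X. b.c.b.a.X) | --c--▸ n2
  n2 = b.a.(rec X. b.c.b.a.X) | --b--▸ n3
  n3 = a.(rec X. b.c.b.a.X) | --a--▸ n0
Partition-refinement fixed point:
  B0 = {m0, n0}
  B1 = {m1, n1}
  B2 = {m2, n2}
  B3 = {m3, n3}
m0 ∈ B0, n0 ∈ B0 → same block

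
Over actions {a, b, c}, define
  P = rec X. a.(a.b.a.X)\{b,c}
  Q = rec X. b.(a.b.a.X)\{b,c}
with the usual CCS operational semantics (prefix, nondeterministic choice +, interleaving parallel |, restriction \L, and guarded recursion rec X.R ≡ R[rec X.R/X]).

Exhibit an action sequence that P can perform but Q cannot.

a

LTS(P): 3 reachable states
  u0 = rec X. a.(a.b.a.X)\{b,c} :: --a--▸ u1
  u1 = (a.b.a.(rec X. a.(a.b.a.X)\{b,c}))\{b,c} :: --a--▸ u2
  u2 = (b.a.(rec X. a.(a.b.a.X)\{b,c}))\{b,c} :: stopped
LTS(Q): 3 reachable states
  v0 = rec X. b.(a.b.a.X)\{b,c} :: --b--▸ v1
  v1 = (a.b.a.(rec X. b.(a.b.a.X)\{b,c}))\{b,c} :: --a--▸ v2
  v2 = (b.a.(rec X. b.(a.b.a.X)\{b,c}))\{b,c} :: stopped
Run σ = ⟨a⟩ on P: start {u0}
  after a @ step 1: {u1}
  — P admits the full trace.
Run σ = ⟨a⟩ on Q: start {v0}
  after a @ step 1: ∅ (Q stuck)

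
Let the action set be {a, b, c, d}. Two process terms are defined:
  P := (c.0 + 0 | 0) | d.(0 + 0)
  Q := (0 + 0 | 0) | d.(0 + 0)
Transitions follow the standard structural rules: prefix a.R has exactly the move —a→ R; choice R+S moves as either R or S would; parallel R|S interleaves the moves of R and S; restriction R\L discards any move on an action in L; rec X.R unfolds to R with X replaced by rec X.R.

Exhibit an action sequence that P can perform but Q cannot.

LTS(P): 4 reachable states
  p0 = (c.0 + 0 | 0) | d.(0 + 0) | --c--▸ p1, --d--▸ p2
  p1 = 0 | d.(0 + 0) | --d--▸ p3
  p2 = (c.0 + 0 | 0) | (0 + 0) | --c--▸ p3
  p3 = 0 | (0 + 0) | ·
LTS(Q): 2 reachable states
  q0 = (0 + 0 | 0) | d.(0 + 0) | --d--▸ q1
  q1 = (0 + 0 | 0) | (0 + 0) | ·
Trace ⟨c⟩ through P, begin at {p0}:
  after c @ step 1: {p1}
  P completes σ.
Trace ⟨c⟩ through Q, begin at {q0}:
  after c @ step 1: ∅ (Q stuck)

c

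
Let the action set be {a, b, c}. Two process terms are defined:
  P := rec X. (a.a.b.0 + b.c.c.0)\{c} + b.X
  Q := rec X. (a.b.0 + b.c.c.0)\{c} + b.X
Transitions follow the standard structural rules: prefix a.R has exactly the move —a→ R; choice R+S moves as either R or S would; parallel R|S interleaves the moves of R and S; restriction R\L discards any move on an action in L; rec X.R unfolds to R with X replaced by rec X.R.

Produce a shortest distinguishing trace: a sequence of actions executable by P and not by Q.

P's transition system — 5 states:
  u0 = rec X. (a.a.b.0 + b.c.c.0)\{c} + b.X → —a→ u1, —b→ u0, —b→ u2
  u1 = (a.b.0)\{c} → —a→ u3
  u2 = (c.c.0)\{c} → deadlocked
  u3 = (b.0)\{c} → —b→ u4
  u4 = 0\{c} → deadlocked
Q's transition system — 4 states:
  v0 = rec X. (a.b.0 + b.c.c.0)\{c} + b.X → —a→ v1, —b→ v0, —b→ v2
  v1 = (b.0)\{c} → —b→ v3
  v2 = (c.c.0)\{c} → deadlocked
  v3 = 0\{c} → deadlocked
Run σ = ⟨aa⟩ on P: start {u0}
  after a @ step 1: {u1}
  after a @ step 2: {u3}
  ✓ P
Run σ = ⟨aa⟩ on Q: start {v0}
  after a @ step 1: {v1}
  after a @ step 2: ∅  — Q cannot continue

aa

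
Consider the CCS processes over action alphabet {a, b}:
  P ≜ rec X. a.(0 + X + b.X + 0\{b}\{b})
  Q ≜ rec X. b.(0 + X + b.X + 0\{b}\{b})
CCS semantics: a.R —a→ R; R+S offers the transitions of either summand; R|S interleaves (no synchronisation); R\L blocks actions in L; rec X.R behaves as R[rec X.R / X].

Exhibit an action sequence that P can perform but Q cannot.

Reachable graph of P (2 states):
  m0 = rec X. a.(0 + X + b.X + 0\{b}\{b}) :: ··a··> m1
  m1 = 0 + (rec X. a.(0 + X + b.X + 0\{b}\{b})) + b.(rec X. a.(0 + X + b.X + 0\{b}\{b})) + 0\{b}\{b} :: ··a··> m1, ··b··> m0
Reachable graph of Q (2 states):
  n0 = rec X. b.(0 + X + b.X + 0\{b}\{b}) :: ··b··> n1
  n1 = 0 + (rec X. b.(0 + X + b.X + 0\{b}\{b})) + b.(rec X. b.(0 + X + b.X + 0\{b}\{b})) + 0\{b}\{b} :: ··b··> n0, ··b··> n1
Trace ⟨a⟩ through P, begin at {m0}:
  after a @ step 1: {m1}
  ✓ P
Trace ⟨a⟩ through Q, begin at {n0}:
  after a @ step 1: ∅ (Q stuck)

a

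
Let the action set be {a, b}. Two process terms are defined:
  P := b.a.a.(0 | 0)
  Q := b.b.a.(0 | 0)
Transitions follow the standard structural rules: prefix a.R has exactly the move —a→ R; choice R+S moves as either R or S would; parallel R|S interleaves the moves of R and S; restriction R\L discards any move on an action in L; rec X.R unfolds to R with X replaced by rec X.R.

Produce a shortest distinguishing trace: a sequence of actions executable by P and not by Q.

P's transition system — 4 states:
  p0 = b.a.a.(0 | 0) has moves ··b··> p1
  p1 = a.a.(0 | 0) has moves ··a··> p2
  p2 = a.(0 | 0) has moves ··a··> p3
  p3 = 0 | 0 has moves ∅
Q's transition system — 4 states:
  q0 = b.b.a.(0 | 0) has moves ··b··> q1
  q1 = b.a.(0 | 0) has moves ··b··> q2
  q2 = a.(0 | 0) has moves ··a··> q3
  q3 = 0 | 0 has moves ∅
Trace ⟨ba⟩ through P, begin at {p0}:
  [1] b ⇒ {p1}
  [2] a ⇒ {p2}
  — P admits the full trace.
Trace ⟨ba⟩ through Q, begin at {q0}:
  [1] b ⇒ {q1}
  [2] a ⇒ ∅ (Q stuck)

ba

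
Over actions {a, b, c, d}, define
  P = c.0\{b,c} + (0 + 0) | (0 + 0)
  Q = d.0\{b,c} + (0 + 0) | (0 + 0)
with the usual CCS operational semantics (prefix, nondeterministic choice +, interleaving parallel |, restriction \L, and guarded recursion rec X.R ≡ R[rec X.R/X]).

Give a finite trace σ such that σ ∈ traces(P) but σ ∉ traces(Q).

P's transition system — 2 states:
  u0 = c.0\{b,c} + (0 + 0) | (0 + 0) :: --c--▸ u1
  u1 = 0\{b,c} :: deadlocked
Q's transition system — 2 states:
  v0 = d.0\{b,c} + (0 + 0) | (0 + 0) :: --d--▸ v1
  v1 = 0\{b,c} :: deadlocked
Trace ⟨c⟩ through P, begin at {u0}:
  [1] c ⇒ {u1}
  — P admits the full trace.
Trace ⟨c⟩ through Q, begin at {v0}:
  [1] c ⇒ ∅ (Q stuck)

c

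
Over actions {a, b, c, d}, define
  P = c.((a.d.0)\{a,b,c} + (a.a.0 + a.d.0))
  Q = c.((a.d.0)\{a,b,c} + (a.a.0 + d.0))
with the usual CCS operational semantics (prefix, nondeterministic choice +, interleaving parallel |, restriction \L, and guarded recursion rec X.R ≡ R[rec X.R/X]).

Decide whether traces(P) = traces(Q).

traces(P) ≠ traces(Q) — witness ⟨cad⟩

Reachable graph of P (5 states):
  p0 = c.((a.d.0)\{a,b,c} + (a.a.0 + a.d.0)) | =c=> p1
  p1 = (a.d.0)\{a,b,c} + (a.a.0 + a.d.0) | =a=> p2, =a=> p3
  p2 = a.0 | =a=> p4
  p3 = d.0 | =d=> p4
  p4 = 0 | ·
Reachable graph of Q (4 states):
  q0 = c.((a.d.0)\{a,b,c} + (a.a.0 + d.0)) | =c=> q1
  q1 = (a.d.0)\{a,b,c} + (a.a.0 + d.0) | =a=> q2, =d=> q3
  q2 = a.0 | =a=> q3
  q3 = 0 | ·
Trace ⟨cad⟩ through P, begin at {p0}:
  after c @ step 1: {p1}
  after a @ step 2: {p2, p3}
  after d @ step 3: {p4}
  ✓ P
Trace ⟨cad⟩ through Q, begin at {q0}:
  after c @ step 1: {q1}
  after a @ step 2: {q2}
  after d @ step 3: no successor for Q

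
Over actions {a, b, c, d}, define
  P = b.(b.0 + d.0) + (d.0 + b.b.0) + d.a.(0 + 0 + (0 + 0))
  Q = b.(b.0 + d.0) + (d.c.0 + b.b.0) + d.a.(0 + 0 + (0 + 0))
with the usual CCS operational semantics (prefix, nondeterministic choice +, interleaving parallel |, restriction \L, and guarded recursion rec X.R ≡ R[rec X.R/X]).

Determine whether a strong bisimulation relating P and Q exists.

NO

LTS(P): 6 reachable states
  u0 = b.(b.0 + d.0) + (d.0 + b.b.0) + d.a.(0 + 0 + (0 + 0)) | -b-> u1, -b-> u2, -d-> u3, -d-> u4
  u1 = b.0 | -b-> u3
  u2 = b.0 + d.0 | -b-> u3, -d-> u3
  u3 = 0 | stopped
  u4 = a.(0 + 0 + (0 + 0)) | -a-> u5
  u5 = 0 + 0 + (0 + 0) | stopped
LTS(Q): 7 reachable states
  v0 = b.(b.0 + d.0) + (d.c.0 + b.b.0) + d.a.(0 + 0 + (0 + 0)) | -b-> v1, -b-> v2, -d-> v3, -d-> v4
  v1 = b.0 | -b-> v5
  v2 = b.0 + d.0 | -b-> v5, -d-> v5
  v3 = a.(0 + 0 + (0 + 0)) | -a-> v6
  v4 = c.0 | -c-> v5
  v5 = 0 | stopped
  v6 = 0 + 0 + (0 + 0) | stopped
Partition-refinement fixed point:
  B0 = {u0}
  B1 = {u2, v2}
  B2 = {u3, u5, v5, v6}
  B3 = {u1, v1}
  B4 = {u4, v3}
  B5 = {v0}
  B6 = {v4}
u0 ∈ B0, v0 ∈ B5 → different blocks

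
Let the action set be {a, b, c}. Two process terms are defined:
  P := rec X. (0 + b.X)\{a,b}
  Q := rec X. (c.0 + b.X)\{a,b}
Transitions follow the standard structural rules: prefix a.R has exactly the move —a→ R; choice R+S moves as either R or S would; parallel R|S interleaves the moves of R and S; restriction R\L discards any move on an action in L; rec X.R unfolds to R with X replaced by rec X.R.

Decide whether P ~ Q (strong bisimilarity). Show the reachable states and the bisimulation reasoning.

P's transition system — 1 states:
  p0 = rec X. (0 + b.X)\{a,b} → ∅
Q's transition system — 2 states:
  q0 = rec X. (c.0 + b.X)\{a,b} → =c=> q1
  q1 = 0\{a,b} → ∅
Bisimilarity quotient blocks:
  B0 = {p0, q1}
  B1 = {q0}
p0 ∈ B0, q0 ∈ B1 → different blocks

not bisimilar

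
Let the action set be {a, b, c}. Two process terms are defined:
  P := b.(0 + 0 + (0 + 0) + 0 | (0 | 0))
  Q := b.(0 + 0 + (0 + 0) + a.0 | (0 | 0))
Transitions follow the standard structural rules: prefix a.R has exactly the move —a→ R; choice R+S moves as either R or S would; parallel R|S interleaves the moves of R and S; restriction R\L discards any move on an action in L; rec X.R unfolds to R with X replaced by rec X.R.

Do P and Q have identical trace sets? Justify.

P's transition system — 2 states:
  s0 = b.(0 + 0 + (0 + 0) + 0 | (0 | 0)) has moves ··b··> s1
  s1 = 0 + 0 + (0 + 0) + 0 | (0 | 0) has moves ∅
Q's transition system — 3 states:
  t0 = b.(0 + 0 + (0 + 0) + a.0 | (0 | 0)) has moves ··b··> t1
  t1 = 0 + 0 + (0 + 0) + a.0 | (0 | 0) has moves ··a··> t2
  t2 = 0 | (0 | 0) has moves ∅
Trace ⟨ba⟩ through Q, begin at {t0}:
  [1] b ⇒ {t1}
  [2] a ⇒ {t2}
  — Q admits the full trace.
Trace ⟨ba⟩ through P, begin at {s0}:
  [1] b ⇒ {s1}
  [2] a ⇒ ∅ (P stuck)

traces(P) ≠ traces(Q) — witness ⟨ba⟩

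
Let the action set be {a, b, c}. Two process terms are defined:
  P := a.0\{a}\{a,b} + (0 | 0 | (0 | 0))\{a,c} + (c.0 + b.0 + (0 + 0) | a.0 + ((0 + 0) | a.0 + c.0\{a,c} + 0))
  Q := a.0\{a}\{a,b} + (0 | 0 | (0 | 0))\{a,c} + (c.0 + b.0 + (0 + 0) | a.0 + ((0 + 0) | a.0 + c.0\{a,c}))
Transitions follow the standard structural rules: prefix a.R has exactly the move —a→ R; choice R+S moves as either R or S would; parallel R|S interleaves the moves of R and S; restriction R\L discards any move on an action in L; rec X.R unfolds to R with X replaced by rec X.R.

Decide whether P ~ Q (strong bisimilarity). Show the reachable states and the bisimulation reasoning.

YES

Reachable graph of P (5 states):
  s0 = a.0\{a}\{a,b} + (0 | 0 | (0 | 0))\{a,c} + (c.0 + b.0 + (0 + 0) | a.0 + ((0 + 0) | a.0 + c.0\{a,c} + 0)) ⊢ =a=> s1, =a=> s2, =b=> s3, =c=> s3, =c=> s4
  s1 = (0 + 0) | 0 ⊢ ·
  s2 = 0\{a}\{a,b} ⊢ ·
  s3 = 0 ⊢ ·
  s4 = 0\{a,c} ⊢ ·
Reachable graph of Q (5 states):
  t0 = a.0\{a}\{a,b} + (0 | 0 | (0 | 0))\{a,c} + (c.0 + b.0 + (0 + 0) | a.0 + ((0 + 0) | a.0 + c.0\{a,c})) ⊢ =a=> t1, =a=> t2, =b=> t3, =c=> t3, =c=> t4
  t1 = (0 + 0) | 0 ⊢ ·
  t2 = 0\{a}\{a,b} ⊢ ·
  t3 = 0 ⊢ ·
  t4 = 0\{a,c} ⊢ ·
Bisimilarity quotient blocks:
  B0 = {s0, t0}
  B1 = {s1, s2, s3, s4, t1, t2, t3, t4}
s0 ∈ B0, t0 ∈ B0 → same block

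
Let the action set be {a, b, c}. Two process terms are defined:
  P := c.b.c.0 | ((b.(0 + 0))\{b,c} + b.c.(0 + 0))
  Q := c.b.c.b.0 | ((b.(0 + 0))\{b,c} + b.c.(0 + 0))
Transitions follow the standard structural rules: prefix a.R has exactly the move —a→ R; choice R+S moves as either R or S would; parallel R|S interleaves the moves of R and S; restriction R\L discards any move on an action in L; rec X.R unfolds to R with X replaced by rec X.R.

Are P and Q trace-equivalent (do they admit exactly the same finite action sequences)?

Reachable graph of P (12 states):
  m0 = c.b.c.0 | ((b.(0 + 0))\{b,c} + b.c.(0 + 0)) ⊢ =b=> m1, =c=> m2
  m1 = c.b.c.0 | c.(0 + 0) ⊢ =c=> m3, =c=> m4
  m2 = b.c.0 | ((b.(0 + 0))\{b,c} + b.c.(0 + 0)) ⊢ =b=> m3, =b=> m5
  m3 = b.c.0 | c.(0 + 0) ⊢ =b=> m6, =c=> m7
  m4 = c.b.c.0 | (0 + 0) ⊢ =c=> m7
  m5 = c.0 | ((b.(0 + 0))\{b,c} + b.c.(0 + 0)) ⊢ =b=> m6, =c=> m8
  m6 = c.0 | c.(0 + 0) ⊢ =c=> m10, =c=> m9
  m7 = b.c.0 | (0 + 0) ⊢ =b=> m10
  m8 = 0 | ((b.(0 + 0))\{b,c} + b.c.(0 + 0)) ⊢ =b=> m9
  m9 = 0 | c.(0 + 0) ⊢ =c=> m11
  m10 = c.0 | (0 + 0) ⊢ =c=> m11
  m11 = 0 | (0 + 0) ⊢ ·
Reachable graph of Q (15 states):
  n0 = c.b.c.b.0 | ((b.(0 + 0))\{b,c} + b.c.(0 + 0)) ⊢ =b=> n1, =c=> n2
  n1 = c.b.c.b.0 | c.(0 + 0) ⊢ =c=> n3, =c=> n4
  n2 = b.c.b.0 | ((b.(0 + 0))\{b,c} + b.c.(0 + 0)) ⊢ =b=> n3, =b=> n5
  n3 = b.c.b.0 | c.(0 + 0) ⊢ =b=> n6, =c=> n7
  n4 = c.b.c.b.0 | (0 + 0) ⊢ =c=> n7
  n5 = c.b.0 | ((b.(0 + 0))\{b,c} + b.c.(0 + 0)) ⊢ =b=> n6, =c=> n8
  n6 = c.b.0 | c.(0 + 0) ⊢ =c=> n10, =c=> n9
  n7 = b.c.b.0 | (0 + 0) ⊢ =b=> n10
  n8 = b.0 | ((b.(0 + 0))\{b,c} + b.c.(0 + 0)) ⊢ =b=> n11, =b=> n9
  n9 = b.0 | c.(0 + 0) ⊢ =b=> n12, =c=> n13
  n10 = c.b.0 | (0 + 0) ⊢ =c=> n13
  n11 = 0 | ((b.(0 + 0))\{b,c} + b.c.(0 + 0)) ⊢ =b=> n12
  n12 = 0 | c.(0 + 0) ⊢ =c=> n14
  n13 = b.0 | (0 + 0) ⊢ =b=> n14
  n14 = 0 | (0 + 0) ⊢ ·
Trace ⟨bcbcb⟩ through Q, begin at {n0}:
  step 1 (b): {n1}
  step 2 (c): {n3, n4}
  step 3 (b): {n6}
  step 4 (c): {n10, n9}
  step 5 (b): {n12}
  — Q admits the full trace.
Trace ⟨bcbcb⟩ through P, begin at {m0}:
  step 1 (b): {m1}
  step 2 (c): {m3, m4}
  step 3 (b): {m6}
  step 4 (c): {m10, m9}
  step 5 (b): ∅  — P cannot continue

trace-distinct — witness ⟨bcbcb⟩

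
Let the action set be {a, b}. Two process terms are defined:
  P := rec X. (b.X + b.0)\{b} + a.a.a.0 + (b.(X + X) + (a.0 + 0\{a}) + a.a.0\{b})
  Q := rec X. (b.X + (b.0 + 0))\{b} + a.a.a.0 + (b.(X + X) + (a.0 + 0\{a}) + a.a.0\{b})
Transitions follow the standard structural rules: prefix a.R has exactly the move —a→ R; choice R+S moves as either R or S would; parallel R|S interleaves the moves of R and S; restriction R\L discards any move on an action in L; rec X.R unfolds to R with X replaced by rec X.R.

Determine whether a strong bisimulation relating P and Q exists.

YES

P's transition system — 7 states:
  u0 = rec X. (b.X + b.0)\{b} + a.a.a.0 + (b.(X + X) + (a.0 + 0\{a}) + a.a.0\{b}) ⊢ =a=> u1, =a=> u2, =a=> u3, =b=> u4
  u1 = 0 ⊢ ·
  u2 = a.0\{b} ⊢ =a=> u5
  u3 = a.a.0 ⊢ =a=> u6
  u4 = (rec X. (b.X + b.0)\{b} + a.a.a.0 + (b.(X + X) + (a.0 + 0\{a}) + a.a.0\{b})) + (rec X. (b.X + b.0)\{b} + a.a.a.0 + (b.(X + X) + (a.0 + 0\{a}) + a.a.0\{b})) ⊢ =a=> u1, =a=> u2, =a=> u3, =b=> u4
  u5 = 0\{b} ⊢ ·
  u6 = a.0 ⊢ =a=> u1
Q's transition system — 7 states:
  v0 = rec X. (b.X + (b.0 + 0))\{b} + a.a.a.0 + (b.(X + X) + (a.0 + 0\{a}) + a.a.0\{b}) ⊢ =a=> v1, =a=> v2, =a=> v3, =b=> v4
  v1 = 0 ⊢ ·
  v2 = a.0\{b} ⊢ =a=> v5
  v3 = a.a.0 ⊢ =a=> v6
  v4 = (rec X. (b.X + (b.0 + 0))\{b} + a.a.a.0 + (b.(X + X) + (a.0 + 0\{a}) + a.a.0\{b})) + (rec X. (b.X + (b.0 + 0))\{b} + a.a.a.0 + (b.(X + X) + (a.0 + 0\{a}) + a.a.0\{b})) ⊢ =a=> v1, =a=> v2, =a=> v3, =b=> v4
  v5 = 0\{b} ⊢ ·
  v6 = a.0 ⊢ =a=> v1
Bisimilarity quotient blocks:
  B0 = {u0, u4, v0, v4}
  B1 = {u1, u5, v1, v5}
  B2 = {u2, u6, v2, v6}
  B3 = {u3, v3}
u0 ∈ B0, v0 ∈ B0 → same block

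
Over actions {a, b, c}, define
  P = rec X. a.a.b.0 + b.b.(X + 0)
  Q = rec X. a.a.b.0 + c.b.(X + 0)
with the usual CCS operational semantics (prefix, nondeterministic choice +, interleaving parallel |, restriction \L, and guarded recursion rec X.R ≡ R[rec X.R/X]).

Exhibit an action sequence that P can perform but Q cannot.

b

LTS(P): 6 reachable states
  s0 = rec X. a.a.b.0 + b.b.(X + 0) :: --a--▸ s1, --b--▸ s2
  s1 = a.b.0 :: --a--▸ s3
  s2 = b.((rec X. a.a.b.0 + b.b.(X + 0)) + 0) :: --b--▸ s4
  s3 = b.0 :: --b--▸ s5
  s4 = (rec X. a.a.b.0 + b.b.(X + 0)) + 0 :: --a--▸ s1, --b--▸ s2
  s5 = 0 :: stopped
LTS(Q): 6 reachable states
  t0 = rec X. a.a.b.0 + c.b.(X + 0) :: --a--▸ t1, --c--▸ t2
  t1 = a.b.0 :: --a--▸ t3
  t2 = b.((rec X. a.a.b.0 + c.b.(X + 0)) + 0) :: --b--▸ t4
  t3 = b.0 :: --b--▸ t5
  t4 = (rec X. a.a.b.0 + c.b.(X + 0)) + 0 :: --a--▸ t1, --c--▸ t2
  t5 = 0 :: stopped
Run σ = ⟨b⟩ on P: start {s0}
  step 1 (b): {s2}
  ✓ P
Run σ = ⟨b⟩ on Q: start {t0}
  step 1 (b): ∅ (Q stuck)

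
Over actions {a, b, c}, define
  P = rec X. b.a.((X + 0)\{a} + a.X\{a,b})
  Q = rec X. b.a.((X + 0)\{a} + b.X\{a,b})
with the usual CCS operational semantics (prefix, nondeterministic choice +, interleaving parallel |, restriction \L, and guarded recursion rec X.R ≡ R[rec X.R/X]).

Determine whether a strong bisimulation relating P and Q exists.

P ≁ Q

LTS(P): 5 reachable states
  m0 = rec X. b.a.((X + 0)\{a} + a.X\{a,b}) → --b--▸ m1
  m1 = a.(((rec X. b.a.((X + 0)\{a} + a.X\{a,b})) + 0)\{a} + a.(rec X. b.a.((X + 0)\{a} + a.X\{a,b}))\{a,b}) → --a--▸ m2
  m2 = ((rec X. b.a.((X + 0)\{a} + a.X\{a,b})) + 0)\{a} + a.(rec X. b.a.((X + 0)\{a} + a.X\{a,b}))\{a,b} → --a--▸ m3, --b--▸ m4
  m3 = (rec X. b.a.((X + 0)\{a} + a.X\{a,b}))\{a,b} → ·
  m4 = (a.(((rec X. b.a.((X + 0)\{a} + a.X\{a,b})) + 0)\{a} + a.(rec X. b.a.((X + 0)\{a} + a.X\{a,b}))\{a,b}))\{a} → ·
LTS(Q): 5 reachable states
  n0 = rec X. b.a.((X + 0)\{a} + b.X\{a,b}) → --b--▸ n1
  n1 = a.(((rec X. b.a.((X + 0)\{a} + b.X\{a,b})) + 0)\{a} + b.(rec X. b.a.((X + 0)\{a} + b.X\{a,b}))\{a,b}) → --a--▸ n2
  n2 = ((rec X. b.a.((X + 0)\{a} + b.X\{a,b})) + 0)\{a} + b.(rec X. b.a.((X + 0)\{a} + b.X\{a,b}))\{a,b} → --b--▸ n3, --b--▸ n4
  n3 = (a.(((rec X. b.a.((X + 0)\{a} + b.X\{a,b})) + 0)\{a} + b.(rec X. b.a.((X + 0)\{a} + b.X\{a,b}))\{a,b}))\{a} → ·
  n4 = (rec X. b.a.((X + 0)\{a} + b.X\{a,b}))\{a,b} → ·
Bisimilarity quotient blocks:
  B0 = {m0}
  B1 = {m1}
  B2 = {m2}
  B3 = {m3, m4, n3, n4}
  B4 = {n0}
  B5 = {n1}
  B6 = {n2}
m0 ∈ B0, n0 ∈ B4 → different blocks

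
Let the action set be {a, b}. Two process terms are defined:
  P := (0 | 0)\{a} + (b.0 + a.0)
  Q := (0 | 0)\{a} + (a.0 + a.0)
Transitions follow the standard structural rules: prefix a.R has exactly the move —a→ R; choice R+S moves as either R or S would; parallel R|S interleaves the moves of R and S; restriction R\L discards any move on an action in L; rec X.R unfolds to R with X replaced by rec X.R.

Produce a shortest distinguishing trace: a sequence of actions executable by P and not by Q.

b

P's transition system — 2 states:
  p0 = (0 | 0)\{a} + (b.0 + a.0) :: =a=> p1, =b=> p1
  p1 = 0 :: ·
Q's transition system — 2 states:
  q0 = (0 | 0)\{a} + (a.0 + a.0) :: =a=> q1
  q1 = 0 :: ·
Run σ = ⟨b⟩ on P: start {p0}
  after b @ step 1: {p1}
  — P admits the full trace.
Run σ = ⟨b⟩ on Q: start {q0}
  after b @ step 1: ∅ (Q stuck)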